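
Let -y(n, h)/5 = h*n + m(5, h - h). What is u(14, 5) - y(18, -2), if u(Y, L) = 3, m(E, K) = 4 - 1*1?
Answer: -162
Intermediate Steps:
m(E, K) = 3 (m(E, K) = 4 - 1 = 3)
y(n, h) = -15 - 5*h*n (y(n, h) = -5*(h*n + 3) = -5*(3 + h*n) = -15 - 5*h*n)
u(14, 5) - y(18, -2) = 3 - (-15 - 5*(-2)*18) = 3 - (-15 + 180) = 3 - 1*165 = 3 - 165 = -162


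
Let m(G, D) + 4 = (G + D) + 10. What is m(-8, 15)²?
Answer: 169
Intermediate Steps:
m(G, D) = 6 + D + G (m(G, D) = -4 + ((G + D) + 10) = -4 + ((D + G) + 10) = -4 + (10 + D + G) = 6 + D + G)
m(-8, 15)² = (6 + 15 - 8)² = 13² = 169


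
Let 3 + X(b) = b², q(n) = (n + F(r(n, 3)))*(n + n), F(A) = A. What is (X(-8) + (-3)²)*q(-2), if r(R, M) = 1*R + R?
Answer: 1680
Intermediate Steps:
r(R, M) = 2*R (r(R, M) = R + R = 2*R)
q(n) = 6*n² (q(n) = (n + 2*n)*(n + n) = (3*n)*(2*n) = 6*n²)
X(b) = -3 + b²
(X(-8) + (-3)²)*q(-2) = ((-3 + (-8)²) + (-3)²)*(6*(-2)²) = ((-3 + 64) + 9)*(6*4) = (61 + 9)*24 = 70*24 = 1680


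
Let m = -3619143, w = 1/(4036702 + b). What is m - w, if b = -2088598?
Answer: -7050466954873/1948104 ≈ -3.6191e+6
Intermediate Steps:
w = 1/1948104 (w = 1/(4036702 - 2088598) = 1/1948104 ≈ 5.1332e-7)
m - w = -3619143 - 1*1/1948104 = -3619143 - 1/1948104 = -7050466954873/1948104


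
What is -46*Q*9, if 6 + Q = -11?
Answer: 7038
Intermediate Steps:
Q = -17 (Q = -6 - 11 = -17)
-46*Q*9 = -46*(-17)*9 = 782*9 = 7038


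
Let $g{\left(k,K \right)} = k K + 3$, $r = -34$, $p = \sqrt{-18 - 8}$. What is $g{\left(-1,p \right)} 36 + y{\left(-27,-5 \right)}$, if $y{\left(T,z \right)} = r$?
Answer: $74 - 36 i \sqrt{26} \approx 74.0 - 183.56 i$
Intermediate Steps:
$p = i \sqrt{26}$ ($p = \sqrt{-26} = i \sqrt{26} \approx 5.099 i$)
$g{\left(k,K \right)} = 3 + K k$ ($g{\left(k,K \right)} = K k + 3 = 3 + K k$)
$y{\left(T,z \right)} = -34$
$g{\left(-1,p \right)} 36 + y{\left(-27,-5 \right)} = \left(3 + i \sqrt{26} \left(-1\right)\right) 36 - 34 = \left(3 - i \sqrt{26}\right) 36 - 34 = \left(108 - 36 i \sqrt{26}\right) - 34 = 74 - 36 i \sqrt{26}$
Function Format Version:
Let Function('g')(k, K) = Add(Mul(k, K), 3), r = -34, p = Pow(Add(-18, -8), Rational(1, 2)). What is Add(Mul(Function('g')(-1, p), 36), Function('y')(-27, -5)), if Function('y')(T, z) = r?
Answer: Add(74, Mul(-36, I, Pow(26, Rational(1, 2)))) ≈ Add(74.000, Mul(-183.56, I))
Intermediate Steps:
p = Mul(I, Pow(26, Rational(1, 2))) (p = Pow(-26, Rational(1, 2)) = Mul(I, Pow(26, Rational(1, 2))) ≈ Mul(5.0990, I))
Function('g')(k, K) = Add(3, Mul(K, k)) (Function('g')(k, K) = Add(Mul(K, k), 3) = Add(3, Mul(K, k)))
Function('y')(T, z) = -34
Add(Mul(Function('g')(-1, p), 36), Function('y')(-27, -5)) = Add(Mul(Add(3, Mul(Mul(I, Pow(26, Rational(1, 2))), -1)), 36), -34) = Add(Mul(Add(3, Mul(-1, I, Pow(26, Rational(1, 2)))), 36), -34) = Add(Add(108, Mul(-36, I, Pow(26, Rational(1, 2)))), -34) = Add(74, Mul(-36, I, Pow(26, Rational(1, 2))))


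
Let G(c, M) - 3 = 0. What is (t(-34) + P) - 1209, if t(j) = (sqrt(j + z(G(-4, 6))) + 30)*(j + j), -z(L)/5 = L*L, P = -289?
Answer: -3538 - 68*I*sqrt(79) ≈ -3538.0 - 604.4*I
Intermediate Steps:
G(c, M) = 3 (G(c, M) = 3 + 0 = 3)
z(L) = -5*L**2 (z(L) = -5*L*L = -5*L**2)
t(j) = 2*j*(30 + sqrt(-45 + j)) (t(j) = (sqrt(j - 5*3**2) + 30)*(j + j) = (sqrt(j - 5*9) + 30)*(2*j) = (sqrt(j - 45) + 30)*(2*j) = (sqrt(-45 + j) + 30)*(2*j) = (30 + sqrt(-45 + j))*(2*j) = 2*j*(30 + sqrt(-45 + j)))
(t(-34) + P) - 1209 = (2*(-34)*(30 + sqrt(-45 - 34)) - 289) - 1209 = (2*(-34)*(30 + sqrt(-79)) - 289) - 1209 = (2*(-34)*(30 + I*sqrt(79)) - 289) - 1209 = ((-2040 - 68*I*sqrt(79)) - 289) - 1209 = (-2329 - 68*I*sqrt(79)) - 1209 = -3538 - 68*I*sqrt(79)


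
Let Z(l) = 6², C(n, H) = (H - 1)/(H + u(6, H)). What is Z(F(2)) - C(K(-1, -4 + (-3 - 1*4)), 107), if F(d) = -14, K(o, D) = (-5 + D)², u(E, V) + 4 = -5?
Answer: 1711/49 ≈ 34.918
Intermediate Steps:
u(E, V) = -9 (u(E, V) = -4 - 5 = -9)
C(n, H) = (-1 + H)/(-9 + H) (C(n, H) = (H - 1)/(H - 9) = (-1 + H)/(-9 + H))
Z(l) = 36
Z(F(2)) - C(K(-1, -4 + (-3 - 1*4)), 107) = 36 - (-1 + 107)/(-9 + 107) = 36 - 106/98 = 36 - 1*53/49 = 36 - 53/49 = 1711/49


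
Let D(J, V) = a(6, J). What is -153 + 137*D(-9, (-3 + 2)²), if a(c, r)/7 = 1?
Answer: 806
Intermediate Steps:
a(c, r) = 7 (a(c, r) = 7*1 = 7)
D(J, V) = 7
-153 + 137*D(-9, (-3 + 2)²) = -153 + 137*7 = -153 + 959 = 806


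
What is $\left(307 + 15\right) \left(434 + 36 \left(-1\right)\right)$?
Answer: $128156$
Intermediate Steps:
$\left(307 + 15\right) \left(434 + 36 \left(-1\right)\right) = 322 \left(434 - 36\right) = 322 \cdot 398 = 128156$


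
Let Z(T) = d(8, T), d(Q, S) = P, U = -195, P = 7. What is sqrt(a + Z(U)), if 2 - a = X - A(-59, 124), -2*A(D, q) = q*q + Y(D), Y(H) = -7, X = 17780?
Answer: 7*I*sqrt(2078)/2 ≈ 159.55*I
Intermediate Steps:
A(D, q) = 7/2 - q**2/2 (A(D, q) = -(q*q - 7)/2 = -(q**2 - 7)/2 = -(-7 + q**2)/2 = 7/2 - q**2/2)
d(Q, S) = 7
a = -50925/2 (a = 2 - (17780 - (7/2 - 1/2*124**2)) = 2 - (17780 - (7/2 - 1/2*15376)) = 2 - (17780 - (7/2 - 7688)) = 2 - (17780 - 1*(-15369/2)) = 2 - (17780 + 15369/2) = 2 - 1*50929/2 = 2 - 50929/2 = -50925/2 ≈ -25463.)
Z(T) = 7
sqrt(a + Z(U)) = sqrt(-50925/2 + 7) = sqrt(-50911/2) = 7*I*sqrt(2078)/2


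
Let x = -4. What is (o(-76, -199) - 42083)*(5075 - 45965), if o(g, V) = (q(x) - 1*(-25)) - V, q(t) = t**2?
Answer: 1710960270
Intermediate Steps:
o(g, V) = 41 - V (o(g, V) = ((-4)**2 - 1*(-25)) - V = (16 + 25) - V = 41 - V)
(o(-76, -199) - 42083)*(5075 - 45965) = ((41 - 1*(-199)) - 42083)*(5075 - 45965) = ((41 + 199) - 42083)*(-40890) = (240 - 42083)*(-40890) = -41843*(-40890) = 1710960270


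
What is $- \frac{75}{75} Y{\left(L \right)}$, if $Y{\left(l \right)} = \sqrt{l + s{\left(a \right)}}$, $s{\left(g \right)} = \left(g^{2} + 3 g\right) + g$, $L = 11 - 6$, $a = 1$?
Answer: $- \sqrt{10} \approx -3.1623$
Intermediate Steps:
$L = 5$
$s{\left(g \right)} = g^{2} + 4 g$
$Y{\left(l \right)} = \sqrt{5 + l}$ ($Y{\left(l \right)} = \sqrt{l + 1 \left(4 + 1\right)} = \sqrt{l + 1 \cdot 5} = \sqrt{l + 5} = \sqrt{5 + l}$)
$- \frac{75}{75} Y{\left(L \right)} = - \frac{75}{75} \sqrt{5 + 5} = \left(-75\right) \frac{1}{75} \sqrt{10} = - \sqrt{10}$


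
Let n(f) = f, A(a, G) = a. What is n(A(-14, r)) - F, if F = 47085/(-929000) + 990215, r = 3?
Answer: -183984538783/185800 ≈ -9.9023e+5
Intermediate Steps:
F = 183981937583/185800 (F = 47085*(-1/929000) + 990215 = -9417/185800 + 990215 = 183981937583/185800 ≈ 9.9022e+5)
n(A(-14, r)) - F = -14 - 1*183981937583/185800 = -14 - 183981937583/185800 = -183984538783/185800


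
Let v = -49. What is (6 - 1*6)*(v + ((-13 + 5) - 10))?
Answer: 0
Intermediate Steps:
(6 - 1*6)*(v + ((-13 + 5) - 10)) = (6 - 1*6)*(-49 + ((-13 + 5) - 10)) = (6 - 6)*(-49 + (-8 - 10)) = 0*(-49 - 18) = 0*(-67) = 0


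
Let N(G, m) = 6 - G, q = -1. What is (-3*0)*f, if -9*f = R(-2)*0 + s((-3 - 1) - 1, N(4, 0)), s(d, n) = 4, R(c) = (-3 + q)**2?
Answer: 0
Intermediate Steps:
R(c) = 16 (R(c) = (-3 - 1)**2 = (-4)**2 = 16)
f = -4/9 (f = -(16*0 + 4)/9 = -(0 + 4)/9 = -1/9*4 = -4/9 ≈ -0.44444)
(-3*0)*f = -3*0*(-4/9) = 0*(-4/9) = 0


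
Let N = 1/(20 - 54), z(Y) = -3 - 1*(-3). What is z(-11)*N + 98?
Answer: 98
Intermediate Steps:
z(Y) = 0 (z(Y) = -3 + 3 = 0)
N = -1/34 (N = 1/(-34) = -1/34 ≈ -0.029412)
z(-11)*N + 98 = 0*(-1/34) + 98 = 0 + 98 = 98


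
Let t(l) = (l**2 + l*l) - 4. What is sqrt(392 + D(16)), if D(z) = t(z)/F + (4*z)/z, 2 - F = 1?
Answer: 2*sqrt(226) ≈ 30.067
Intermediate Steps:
F = 1 (F = 2 - 1*1 = 2 - 1 = 1)
t(l) = -4 + 2*l**2 (t(l) = (l**2 + l**2) - 4 = 2*l**2 - 4 = -4 + 2*l**2)
D(z) = 2*z**2 (D(z) = (-4 + 2*z**2)/1 + (4*z)/z = (-4 + 2*z**2)*1 + 4 = (-4 + 2*z**2) + 4 = 2*z**2)
sqrt(392 + D(16)) = sqrt(392 + 2*16**2) = sqrt(392 + 2*256) = sqrt(392 + 512) = sqrt(904) = 2*sqrt(226)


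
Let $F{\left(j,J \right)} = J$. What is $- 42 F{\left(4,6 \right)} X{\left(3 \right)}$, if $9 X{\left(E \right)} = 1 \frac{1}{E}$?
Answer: $- \frac{28}{3} \approx -9.3333$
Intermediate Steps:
$X{\left(E \right)} = \frac{1}{9 E}$ ($X{\left(E \right)} = \frac{1 \frac{1}{E}}{9} = \frac{1}{9 E}$)
$- 42 F{\left(4,6 \right)} X{\left(3 \right)} = \left(-42\right) 6 \frac{1}{9 \cdot 3} = - 252 \cdot \frac{1}{9} \cdot \frac{1}{3} = \left(-252\right) \frac{1}{27} = - \frac{28}{3}$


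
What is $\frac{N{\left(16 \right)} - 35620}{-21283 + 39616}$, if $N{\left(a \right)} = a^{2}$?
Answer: $- \frac{1684}{873} \approx -1.929$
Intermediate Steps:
$\frac{N{\left(16 \right)} - 35620}{-21283 + 39616} = \frac{16^{2} - 35620}{-21283 + 39616} = \frac{256 - 35620}{18333} = \left(-35364\right) \frac{1}{18333} = - \frac{1684}{873}$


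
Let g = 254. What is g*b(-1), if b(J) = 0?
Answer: 0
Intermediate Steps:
g*b(-1) = 254*0 = 0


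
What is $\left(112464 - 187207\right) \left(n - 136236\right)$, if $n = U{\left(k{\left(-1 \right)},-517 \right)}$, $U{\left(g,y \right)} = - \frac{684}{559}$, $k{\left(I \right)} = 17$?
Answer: $\frac{5692173351744}{559} \approx 1.0183 \cdot 10^{10}$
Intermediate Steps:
$U{\left(g,y \right)} = - \frac{684}{559}$ ($U{\left(g,y \right)} = \left(-684\right) \frac{1}{559} = - \frac{684}{559}$)
$n = - \frac{684}{559} \approx -1.2236$
$\left(112464 - 187207\right) \left(n - 136236\right) = \left(112464 - 187207\right) \left(- \frac{684}{559} - 136236\right) = \left(-74743\right) \left(- \frac{76156608}{559}\right) = \frac{5692173351744}{559}$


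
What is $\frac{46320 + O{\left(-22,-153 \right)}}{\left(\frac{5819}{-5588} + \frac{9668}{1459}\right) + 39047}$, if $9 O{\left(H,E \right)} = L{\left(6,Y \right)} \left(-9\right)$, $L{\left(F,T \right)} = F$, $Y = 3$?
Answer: $\frac{11442213336}{9648227539} \approx 1.1859$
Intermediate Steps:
$O{\left(H,E \right)} = -6$ ($O{\left(H,E \right)} = \frac{6 \left(-9\right)}{9} = \frac{1}{9} \left(-54\right) = -6$)
$\frac{46320 + O{\left(-22,-153 \right)}}{\left(\frac{5819}{-5588} + \frac{9668}{1459}\right) + 39047} = \frac{46320 - 6}{\left(\frac{5819}{-5588} + \frac{9668}{1459}\right) + 39047} = \frac{46314}{\left(5819 \left(- \frac{1}{5588}\right) + 9668 \cdot \frac{1}{1459}\right) + 39047} = \frac{46314}{\left(- \frac{529}{508} + \frac{9668}{1459}\right) + 39047} = \frac{46314}{\frac{4139533}{741172} + 39047} = \frac{46314}{\frac{28944682617}{741172}} = 46314 \cdot \frac{741172}{28944682617} = \frac{11442213336}{9648227539}$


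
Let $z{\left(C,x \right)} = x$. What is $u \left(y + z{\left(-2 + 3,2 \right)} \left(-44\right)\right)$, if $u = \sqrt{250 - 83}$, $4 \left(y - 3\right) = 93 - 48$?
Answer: $- \frac{295 \sqrt{167}}{4} \approx -953.06$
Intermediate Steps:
$y = \frac{57}{4}$ ($y = 3 + \frac{93 - 48}{4} = 3 + \frac{1}{4} \cdot 45 = 3 + \frac{45}{4} = \frac{57}{4} \approx 14.25$)
$u = \sqrt{167} \approx 12.923$
$u \left(y + z{\left(-2 + 3,2 \right)} \left(-44\right)\right) = \sqrt{167} \left(\frac{57}{4} + 2 \left(-44\right)\right) = \sqrt{167} \left(\frac{57}{4} - 88\right) = \sqrt{167} \left(- \frac{295}{4}\right) = - \frac{295 \sqrt{167}}{4}$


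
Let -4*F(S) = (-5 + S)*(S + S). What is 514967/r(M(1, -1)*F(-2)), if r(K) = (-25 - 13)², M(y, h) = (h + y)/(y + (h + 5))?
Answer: 514967/1444 ≈ 356.63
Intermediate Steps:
M(y, h) = (h + y)/(5 + h + y) (M(y, h) = (h + y)/(y + (5 + h)) = (h + y)/(5 + h + y))
F(S) = -S*(-5 + S)/2 (F(S) = -(-5 + S)*(S + S)/4 = -(-5 + S)*2*S/4 = -S*(-5 + S)/2)
r(K) = 1444 (r(K) = (-38)² = 1444)
514967/r(M(1, -1)*F(-2)) = 514967/1444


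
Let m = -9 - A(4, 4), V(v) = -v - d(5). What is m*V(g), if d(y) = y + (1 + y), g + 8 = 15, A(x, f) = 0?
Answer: 162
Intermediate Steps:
g = 7 (g = -8 + 15 = 7)
d(y) = 1 + 2*y
V(v) = -11 - v (V(v) = -v - (1 + 2*5) = -v - (1 + 10) = -v - 1*11 = -v - 11 = -11 - v)
m = -9 (m = -9 - 1*0 = -9 + 0 = -9)
m*V(g) = -9*(-11 - 1*7) = -9*(-11 - 7) = -9*(-18) = 162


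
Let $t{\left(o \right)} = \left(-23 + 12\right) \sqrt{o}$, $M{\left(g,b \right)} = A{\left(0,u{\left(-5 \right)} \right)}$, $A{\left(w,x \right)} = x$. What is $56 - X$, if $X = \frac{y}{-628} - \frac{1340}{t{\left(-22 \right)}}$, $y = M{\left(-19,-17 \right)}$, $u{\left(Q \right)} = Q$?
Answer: $\frac{35163}{628} + \frac{670 i \sqrt{22}}{121} \approx 55.992 + 25.972 i$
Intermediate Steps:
$M{\left(g,b \right)} = -5$
$y = -5$
$t{\left(o \right)} = - 11 \sqrt{o}$
$X = \frac{5}{628} - \frac{670 i \sqrt{22}}{121}$ ($X = - \frac{5}{-628} - \frac{1340}{\left(-11\right) \sqrt{-22}} = \left(-5\right) \left(- \frac{1}{628}\right) - \frac{1340}{\left(-11\right) i \sqrt{22}} = \frac{5}{628} - \frac{1340}{\left(-11\right) i \sqrt{22}} = \frac{5}{628} - 1340 \frac{i \sqrt{22}}{242} = \frac{5}{628} - \frac{670 i \sqrt{22}}{121} \approx 0.0079618 - 25.972 i$)
$56 - X = 56 - \left(\frac{5}{628} - \frac{670 i \sqrt{22}}{121}\right) = \frac{35163}{628} + \frac{670 i \sqrt{22}}{121}$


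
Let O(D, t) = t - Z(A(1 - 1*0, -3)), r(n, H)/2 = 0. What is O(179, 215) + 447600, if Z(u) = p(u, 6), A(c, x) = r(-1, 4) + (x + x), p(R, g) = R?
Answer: 447821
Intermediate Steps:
r(n, H) = 0 (r(n, H) = 2*0 = 0)
A(c, x) = 2*x (A(c, x) = 0 + (x + x) = 0 + 2*x = 2*x)
Z(u) = u
O(D, t) = 6 + t (O(D, t) = t - 2*(-3) = t - 1*(-6) = t + 6 = 6 + t)
O(179, 215) + 447600 = (6 + 215) + 447600 = 221 + 447600 = 447821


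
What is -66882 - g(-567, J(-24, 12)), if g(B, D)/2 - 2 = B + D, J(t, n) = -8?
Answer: -65736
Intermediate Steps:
g(B, D) = 4 + 2*B + 2*D (g(B, D) = 4 + 2*(B + D) = 4 + (2*B + 2*D) = 4 + 2*B + 2*D)
-66882 - g(-567, J(-24, 12)) = -66882 - (4 + 2*(-567) + 2*(-8)) = -66882 - (4 - 1134 - 16) = -66882 - 1*(-1146) = -66882 + 1146 = -65736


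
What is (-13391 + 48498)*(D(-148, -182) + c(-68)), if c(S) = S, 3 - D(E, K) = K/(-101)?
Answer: -236866929/101 ≈ -2.3452e+6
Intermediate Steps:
D(E, K) = 3 + K/101 (D(E, K) = 3 - K/(-101) = 3 - K*(-1)/101 = 3 - (-1)*K/101 = 3 + K/101)
(-13391 + 48498)*(D(-148, -182) + c(-68)) = (-13391 + 48498)*((3 + (1/101)*(-182)) - 68) = 35107*((3 - 182/101) - 68) = 35107*(121/101 - 68) = 35107*(-6747/101) = -236866929/101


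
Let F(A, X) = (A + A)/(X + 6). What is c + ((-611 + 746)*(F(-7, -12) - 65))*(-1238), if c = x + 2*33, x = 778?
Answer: 10474324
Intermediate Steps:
F(A, X) = 2*A/(6 + X) (F(A, X) = (2*A)/(6 + X) = 2*A/(6 + X))
c = 844 (c = 778 + 2*33 = 778 + 66 = 844)
c + ((-611 + 746)*(F(-7, -12) - 65))*(-1238) = 844 + ((-611 + 746)*(2*(-7)/(6 - 12) - 65))*(-1238) = 844 + (135*(2*(-7)/(-6) - 65))*(-1238) = 844 + (135*(2*(-7)*(-⅙) - 65))*(-1238) = 844 + (135*(7/3 - 65))*(-1238) = 844 + (135*(-188/3))*(-1238) = 844 - 8460*(-1238) = 844 + 10473480 = 10474324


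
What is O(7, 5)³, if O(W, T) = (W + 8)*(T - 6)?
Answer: -3375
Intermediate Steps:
O(W, T) = (-6 + T)*(8 + W) (O(W, T) = (8 + W)*(-6 + T) = (-6 + T)*(8 + W))
O(7, 5)³ = (-48 - 6*7 + 8*5 + 5*7)³ = (-48 - 42 + 40 + 35)³ = (-15)³ = -3375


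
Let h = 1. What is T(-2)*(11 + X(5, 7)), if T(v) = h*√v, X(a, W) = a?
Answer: 16*I*√2 ≈ 22.627*I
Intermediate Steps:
T(v) = √v (T(v) = 1*√v = √v)
T(-2)*(11 + X(5, 7)) = √(-2)*(11 + 5) = (I*√2)*16 = 16*I*√2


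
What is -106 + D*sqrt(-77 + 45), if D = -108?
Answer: -106 - 432*I*sqrt(2) ≈ -106.0 - 610.94*I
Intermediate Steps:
-106 + D*sqrt(-77 + 45) = -106 - 108*sqrt(-77 + 45) = -106 - 432*I*sqrt(2)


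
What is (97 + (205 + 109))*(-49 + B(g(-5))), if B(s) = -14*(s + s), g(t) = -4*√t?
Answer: -20139 + 46032*I*√5 ≈ -20139.0 + 1.0293e+5*I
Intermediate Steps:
B(s) = -28*s
(97 + (205 + 109))*(-49 + B(g(-5))) = (97 + (205 + 109))*(-49 - (-112)*√(-5)) = (97 + 314)*(-49 - (-112)*I*√5) = 411*(-49 - (-112)*I*√5) = 411*(-49 + 112*I*√5) = -20139 + 46032*I*√5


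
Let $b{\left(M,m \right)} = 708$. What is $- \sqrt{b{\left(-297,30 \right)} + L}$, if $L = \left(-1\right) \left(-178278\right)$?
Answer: $- \sqrt{178986} \approx -423.07$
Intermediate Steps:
$L = 178278$
$- \sqrt{b{\left(-297,30 \right)} + L} = - \sqrt{708 + 178278} = - \sqrt{178986}$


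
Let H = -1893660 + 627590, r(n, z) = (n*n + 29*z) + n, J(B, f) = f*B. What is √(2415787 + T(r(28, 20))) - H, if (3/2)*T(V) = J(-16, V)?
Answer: 1266070 + 3*√266771 ≈ 1.2676e+6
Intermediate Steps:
J(B, f) = B*f
r(n, z) = n + n² + 29*z (r(n, z) = (n² + 29*z) + n = n + n² + 29*z)
T(V) = -32*V/3 (T(V) = 2*(-16*V)/3 = -32*V/3)
H = -1266070
√(2415787 + T(r(28, 20))) - H = √(2415787 - 32*(28 + 28² + 29*20)/3) - 1*(-1266070) = √(2415787 - 32*(28 + 784 + 580)/3) + 1266070 = √(2415787 - 32/3*1392) + 1266070 = √(2415787 - 14848) + 1266070 = √2400939 + 1266070 = 3*√266771 + 1266070 = 1266070 + 3*√266771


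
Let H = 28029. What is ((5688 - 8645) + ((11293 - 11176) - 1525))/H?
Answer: -1455/9343 ≈ -0.15573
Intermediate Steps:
((5688 - 8645) + ((11293 - 11176) - 1525))/H = ((5688 - 8645) + ((11293 - 11176) - 1525))/28029 = (-2957 + (117 - 1525))*(1/28029) = (-2957 - 1408)*(1/28029) = -4365*1/28029 = -1455/9343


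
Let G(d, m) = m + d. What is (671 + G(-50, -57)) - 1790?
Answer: -1226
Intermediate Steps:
G(d, m) = d + m
(671 + G(-50, -57)) - 1790 = (671 + (-50 - 57)) - 1790 = (671 - 107) - 1790 = 564 - 1790 = -1226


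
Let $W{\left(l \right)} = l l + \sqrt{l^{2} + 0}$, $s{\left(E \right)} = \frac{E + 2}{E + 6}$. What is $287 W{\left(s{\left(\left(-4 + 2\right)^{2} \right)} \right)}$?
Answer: $\frac{6888}{25} \approx 275.52$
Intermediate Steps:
$s{\left(E \right)} = \frac{2 + E}{6 + E}$
$W{\left(l \right)} = l^{2} + \sqrt{l^{2}}$
$287 W{\left(s{\left(\left(-4 + 2\right)^{2} \right)} \right)} = 287 \left(\left(\frac{2 + \left(-4 + 2\right)^{2}}{6 + \left(-4 + 2\right)^{2}}\right)^{2} + \sqrt{\left(\frac{2 + \left(-4 + 2\right)^{2}}{6 + \left(-4 + 2\right)^{2}}\right)^{2}}\right) = 287 \left(\left(\frac{2 + \left(-2\right)^{2}}{6 + \left(-2\right)^{2}}\right)^{2} + \sqrt{\left(\frac{2 + \left(-2\right)^{2}}{6 + \left(-2\right)^{2}}\right)^{2}}\right) = 287 \left(\left(\frac{2 + 4}{6 + 4}\right)^{2} + \sqrt{\left(\frac{2 + 4}{6 + 4}\right)^{2}}\right) = 287 \left(\left(\frac{1}{10} \cdot 6\right)^{2} + \sqrt{\left(\frac{1}{10} \cdot 6\right)^{2}}\right) = 287 \left(\left(\frac{3}{5}\right)^{2} + \sqrt{\left(\frac{3}{5}\right)^{2}}\right) = 287 \left(\frac{9}{25} + \sqrt{\frac{9}{25}}\right) = 287 \left(\frac{9}{25} + \frac{3}{5}\right) = 287 \cdot \frac{24}{25} = \frac{6888}{25}$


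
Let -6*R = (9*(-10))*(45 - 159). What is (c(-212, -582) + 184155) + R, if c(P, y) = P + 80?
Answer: 182313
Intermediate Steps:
c(P, y) = 80 + P
R = -1710 (R = -9*(-10)*(45 - 159)/6 = -(-15)*(-114) = -1/6*10260 = -1710)
(c(-212, -582) + 184155) + R = ((80 - 212) + 184155) - 1710 = (-132 + 184155) - 1710 = 184023 - 1710 = 182313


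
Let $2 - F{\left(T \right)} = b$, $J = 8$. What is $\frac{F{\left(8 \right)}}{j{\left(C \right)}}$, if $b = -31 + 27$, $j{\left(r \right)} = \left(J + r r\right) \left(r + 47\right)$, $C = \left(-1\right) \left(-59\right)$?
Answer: $\frac{1}{61639} \approx 1.6223 \cdot 10^{-5}$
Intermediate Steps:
$C = 59$
$j{\left(r \right)} = \left(8 + r^{2}\right) \left(47 + r\right)$ ($j{\left(r \right)} = \left(8 + r r\right) \left(r + 47\right) = \left(8 + r^{2}\right) \left(47 + r\right)$)
$b = -4$
$F{\left(T \right)} = 6$ ($F{\left(T \right)} = 2 - -4 = 2 + 4 = 6$)
$\frac{F{\left(8 \right)}}{j{\left(C \right)}} = \frac{6}{376 + 59^{3} + 8 \cdot 59 + 47 \cdot 59^{2}} = \frac{6}{376 + 205379 + 472 + 47 \cdot 3481} = \frac{6}{376 + 205379 + 472 + 163607} = \frac{6}{369834} = 6 \cdot \frac{1}{369834} = \frac{1}{61639}$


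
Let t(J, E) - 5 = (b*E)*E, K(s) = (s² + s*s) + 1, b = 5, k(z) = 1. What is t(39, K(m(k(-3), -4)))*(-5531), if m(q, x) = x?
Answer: -30143950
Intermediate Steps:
K(s) = 1 + 2*s² (K(s) = (s² + s²) + 1 = 2*s² + 1 = 1 + 2*s²)
t(J, E) = 5 + 5*E² (t(J, E) = 5 + (5*E)*E = 5 + 5*E²)
t(39, K(m(k(-3), -4)))*(-5531) = (5 + 5*(1 + 2*(-4)²)²)*(-5531) = (5 + 5*(1 + 2*16)²)*(-5531) = (5 + 5*(1 + 32)²)*(-5531) = (5 + 5*33²)*(-5531) = (5 + 5*1089)*(-5531) = (5 + 5445)*(-5531) = 5450*(-5531) = -30143950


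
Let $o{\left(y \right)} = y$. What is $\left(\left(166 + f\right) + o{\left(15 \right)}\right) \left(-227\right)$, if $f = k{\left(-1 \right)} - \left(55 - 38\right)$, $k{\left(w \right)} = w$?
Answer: $-37001$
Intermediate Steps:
$f = -18$ ($f = -1 - \left(55 - 38\right) = -1 - 17 = -18$)
$\left(\left(166 + f\right) + o{\left(15 \right)}\right) \left(-227\right) = \left(\left(166 - 18\right) + 15\right) \left(-227\right) = \left(148 + 15\right) \left(-227\right) = 163 \left(-227\right) = -37001$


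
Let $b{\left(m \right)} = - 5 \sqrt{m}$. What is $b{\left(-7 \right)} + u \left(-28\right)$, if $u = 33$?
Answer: $-924 - 5 i \sqrt{7} \approx -924.0 - 13.229 i$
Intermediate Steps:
$b{\left(-7 \right)} + u \left(-28\right) = - 5 \sqrt{-7} + 33 \left(-28\right) = - 5 i \sqrt{7} - 924 = -924 - 5 i \sqrt{7}$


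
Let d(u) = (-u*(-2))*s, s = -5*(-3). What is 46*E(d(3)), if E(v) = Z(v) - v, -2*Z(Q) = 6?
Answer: -4278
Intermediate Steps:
s = 15
Z(Q) = -3 (Z(Q) = -1/2*6 = -3)
d(u) = 30*u (d(u) = (-u*(-2))*15 = (2*u)*15 = 30*u)
E(v) = -3 - v
46*E(d(3)) = 46*(-3 - 30*3) = 46*(-3 - 1*90) = 46*(-3 - 90) = 46*(-93) = -4278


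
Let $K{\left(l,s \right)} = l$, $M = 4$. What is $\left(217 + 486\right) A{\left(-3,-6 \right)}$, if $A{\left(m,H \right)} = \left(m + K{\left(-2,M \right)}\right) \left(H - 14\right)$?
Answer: $70300$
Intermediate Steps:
$A{\left(m,H \right)} = \left(-14 + H\right) \left(-2 + m\right)$ ($A{\left(m,H \right)} = \left(m - 2\right) \left(H - 14\right) = \left(-2 + m\right) \left(-14 + H\right) = \left(-14 + H\right) \left(-2 + m\right)$)
$\left(217 + 486\right) A{\left(-3,-6 \right)} = \left(217 + 486\right) \left(28 - -42 - -12 - -18\right) = 703 \left(28 + 42 + 12 + 18\right) = 703 \cdot 100 = 70300$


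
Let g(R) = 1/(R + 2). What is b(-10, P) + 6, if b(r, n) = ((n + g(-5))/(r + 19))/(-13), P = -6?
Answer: 2125/351 ≈ 6.0541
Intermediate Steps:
g(R) = 1/(2 + R)
b(r, n) = -(-⅓ + n)/(13*(19 + r)) (b(r, n) = ((n + 1/(2 - 5))/(r + 19))/(-13) = ((n + 1/(-3))/(19 + r))*(-1/13) = ((n - ⅓)/(19 + r))*(-1/13) = ((-⅓ + n)/(19 + r))*(-1/13) = -(-⅓ + n)/(13*(19 + r)))
b(-10, P) + 6 = (1 - 3*(-6))/(39*(19 - 10)) + 6 = (1/39)*(1 + 18)/9 + 6 = (1/39)*(⅑)*19 + 6 = 19/351 + 6 = 2125/351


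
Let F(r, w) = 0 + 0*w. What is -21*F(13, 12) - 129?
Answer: -129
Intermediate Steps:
F(r, w) = 0 (F(r, w) = 0 + 0 = 0)
-21*F(13, 12) - 129 = -21*0 - 129 = 0 - 129 = -129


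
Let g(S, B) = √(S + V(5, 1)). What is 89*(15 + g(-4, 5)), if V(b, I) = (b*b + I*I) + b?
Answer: 1335 + 267*√3 ≈ 1797.5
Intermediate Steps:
V(b, I) = b + I² + b² (V(b, I) = (b² + I²) + b = (I² + b²) + b = b + I² + b²)
g(S, B) = √(31 + S) (g(S, B) = √(S + (5 + 1² + 5²)) = √(S + (5 + 1 + 25)) = √(S + 31) = √(31 + S))
89*(15 + g(-4, 5)) = 89*(15 + √(31 - 4)) = 89*(15 + √27) = 89*(15 + 3*√3) = 1335 + 267*√3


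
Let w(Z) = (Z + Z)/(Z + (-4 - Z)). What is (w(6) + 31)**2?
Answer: 784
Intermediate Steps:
w(Z) = -Z/2 (w(Z) = (2*Z)/(-4) = (2*Z)*(-1/4) = -Z/2)
(w(6) + 31)**2 = (-1/2*6 + 31)**2 = (-3 + 31)**2 = 28**2 = 784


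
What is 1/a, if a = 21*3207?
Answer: 1/67347 ≈ 1.4848e-5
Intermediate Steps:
a = 67347
1/a = 1/67347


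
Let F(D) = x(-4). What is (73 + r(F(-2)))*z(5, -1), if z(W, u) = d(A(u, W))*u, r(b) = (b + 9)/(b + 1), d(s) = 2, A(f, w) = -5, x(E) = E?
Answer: -428/3 ≈ -142.67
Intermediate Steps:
F(D) = -4
r(b) = (9 + b)/(1 + b)
z(W, u) = 2*u
(73 + r(F(-2)))*z(5, -1) = (73 + (9 - 4)/(1 - 4))*(2*(-1)) = (73 + 5/(-3))*(-2) = (73 - 1/3*5)*(-2) = (73 - 5/3)*(-2) = (214/3)*(-2) = -428/3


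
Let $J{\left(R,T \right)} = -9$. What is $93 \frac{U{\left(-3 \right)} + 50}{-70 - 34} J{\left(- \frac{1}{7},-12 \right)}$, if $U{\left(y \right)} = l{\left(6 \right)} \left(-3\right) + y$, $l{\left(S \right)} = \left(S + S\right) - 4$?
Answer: $\frac{19251}{104} \approx 185.11$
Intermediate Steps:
$l{\left(S \right)} = -4 + 2 S$ ($l{\left(S \right)} = 2 S - 4 = -4 + 2 S$)
$U{\left(y \right)} = -24 + y$ ($U{\left(y \right)} = \left(-4 + 2 \cdot 6\right) \left(-3\right) + y = \left(-4 + 12\right) \left(-3\right) + y = 8 \left(-3\right) + y = -24 + y$)
$93 \frac{U{\left(-3 \right)} + 50}{-70 - 34} J{\left(- \frac{1}{7},-12 \right)} = 93 \frac{\left(-24 - 3\right) + 50}{-70 - 34} \left(-9\right) = 93 \frac{-27 + 50}{-104} \left(-9\right) = 93 \cdot 23 \left(- \frac{1}{104}\right) \left(-9\right) = 93 \left(- \frac{23}{104}\right) \left(-9\right) = \left(- \frac{2139}{104}\right) \left(-9\right) = \frac{19251}{104}$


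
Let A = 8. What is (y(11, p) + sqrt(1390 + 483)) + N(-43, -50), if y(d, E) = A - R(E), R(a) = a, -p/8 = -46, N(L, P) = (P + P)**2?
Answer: 9640 + sqrt(1873) ≈ 9683.3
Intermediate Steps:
N(L, P) = 4*P**2 (N(L, P) = (2*P)**2 = 4*P**2)
p = 368 (p = -8*(-46) = 368)
y(d, E) = 8 - E
(y(11, p) + sqrt(1390 + 483)) + N(-43, -50) = ((8 - 1*368) + sqrt(1390 + 483)) + 4*(-50)**2 = ((8 - 368) + sqrt(1873)) + 4*2500 = (-360 + sqrt(1873)) + 10000 = 9640 + sqrt(1873)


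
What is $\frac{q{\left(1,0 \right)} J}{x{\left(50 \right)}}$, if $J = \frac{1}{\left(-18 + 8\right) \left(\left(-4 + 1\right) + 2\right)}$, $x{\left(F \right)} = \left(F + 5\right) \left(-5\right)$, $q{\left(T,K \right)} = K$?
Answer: $0$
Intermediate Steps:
$x{\left(F \right)} = -25 - 5 F$ ($x{\left(F \right)} = \left(5 + F\right) \left(-5\right) = -25 - 5 F$)
$J = \frac{1}{10}$ ($J = \frac{1}{\left(-10\right) \left(-3 + 2\right)} = \frac{1}{\left(-10\right) \left(-1\right)} = \frac{1}{10} \approx 0.1$)
$\frac{q{\left(1,0 \right)} J}{x{\left(50 \right)}} = \frac{0 \cdot \frac{1}{10}}{-25 - 250} = \frac{0}{-25 - 250} = \frac{0}{-275} = 0 \left(- \frac{1}{275}\right) = 0$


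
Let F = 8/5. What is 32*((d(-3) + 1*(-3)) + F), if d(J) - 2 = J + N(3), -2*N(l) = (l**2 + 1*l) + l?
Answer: -1584/5 ≈ -316.80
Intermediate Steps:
F = 8/5 (F = 8*(1/5) = 8/5 ≈ 1.6000)
N(l) = -l - l**2/2 (N(l) = -((l**2 + 1*l) + l)/2 = -((l**2 + l) + l)/2 = -((l + l**2) + l)/2 = -(l**2 + 2*l)/2 = -l - l**2/2)
d(J) = -11/2 + J (d(J) = 2 + (J - 1/2*3*(2 + 3)) = 2 + (J - 1/2*3*5) = 2 + (J - 15/2) = 2 + (-15/2 + J) = -11/2 + J)
32*((d(-3) + 1*(-3)) + F) = 32*(((-11/2 - 3) + 1*(-3)) + 8/5) = 32*((-17/2 - 3) + 8/5) = 32*(-23/2 + 8/5) = 32*(-99/10) = -1584/5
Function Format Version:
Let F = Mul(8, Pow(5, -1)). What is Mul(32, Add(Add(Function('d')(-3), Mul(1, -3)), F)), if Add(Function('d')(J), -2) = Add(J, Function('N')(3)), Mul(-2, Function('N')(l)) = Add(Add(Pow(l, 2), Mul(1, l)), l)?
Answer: Rational(-1584, 5) ≈ -316.80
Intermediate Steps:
F = Rational(8, 5) (F = Mul(8, Rational(1, 5)) = Rational(8, 5) ≈ 1.6000)
Function('N')(l) = Add(Mul(-1, l), Mul(Rational(-1, 2), Pow(l, 2))) (Function('N')(l) = Mul(Rational(-1, 2), Add(Add(Pow(l, 2), Mul(1, l)), l)) = Mul(Rational(-1, 2), Add(Add(Pow(l, 2), l), l)) = Mul(Rational(-1, 2), Add(Add(l, Pow(l, 2)), l)) = Mul(Rational(-1, 2), Add(Pow(l, 2), Mul(2, l))) = Add(Mul(-1, l), Mul(Rational(-1, 2), Pow(l, 2))))
Function('d')(J) = Add(Rational(-11, 2), J) (Function('d')(J) = Add(2, Add(J, Mul(Rational(-1, 2), 3, Add(2, 3)))) = Add(2, Add(J, Mul(Rational(-1, 2), 3, 5))) = Add(2, Add(J, Rational(-15, 2))) = Add(2, Add(Rational(-15, 2), J)) = Add(Rational(-11, 2), J))
Mul(32, Add(Add(Function('d')(-3), Mul(1, -3)), F)) = Mul(32, Add(Add(Add(Rational(-11, 2), -3), Mul(1, -3)), Rational(8, 5))) = Mul(32, Add(Add(Rational(-17, 2), -3), Rational(8, 5))) = Mul(32, Add(Rational(-23, 2), Rational(8, 5))) = Mul(32, Rational(-99, 10)) = Rational(-1584, 5)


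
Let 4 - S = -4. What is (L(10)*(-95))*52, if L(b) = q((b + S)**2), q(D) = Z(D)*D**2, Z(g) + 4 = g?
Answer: -165946060800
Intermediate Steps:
S = 8 (S = 4 - 1*(-4) = 4 + 4 = 8)
Z(g) = -4 + g
q(D) = D**2*(-4 + D) (q(D) = (-4 + D)*D**2 = D**2*(-4 + D))
L(b) = (8 + b)**4*(-4 + (8 + b)**2) (L(b) = ((b + 8)**2)**2*(-4 + (b + 8)**2) = ((8 + b)**2)**2*(-4 + (8 + b)**2) = (8 + b)**4*(-4 + (8 + b)**2))
(L(10)*(-95))*52 = (((8 + 10)**4*(-4 + (8 + 10)**2))*(-95))*52 = ((18**4*(-4 + 18**2))*(-95))*52 = ((104976*(-4 + 324))*(-95))*52 = ((104976*320)*(-95))*52 = (33592320*(-95))*52 = -3191270400*52 = -165946060800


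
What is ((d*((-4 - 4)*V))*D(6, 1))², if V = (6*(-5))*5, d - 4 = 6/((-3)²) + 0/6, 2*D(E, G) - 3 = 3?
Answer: 282240000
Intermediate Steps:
D(E, G) = 3 (D(E, G) = 3/2 + (½)*3 = 3/2 + 3/2 = 3)
d = 14/3 (d = 4 + (6/((-3)²) + 0/6) = 4 + (6/9 + 0*(⅙)) = 4 + (6*(⅑) + 0) = 4 + (⅔ + 0) = 4 + ⅔ = 14/3 ≈ 4.6667)
V = -150 (V = -30*5 = -150)
((d*((-4 - 4)*V))*D(6, 1))² = ((14*((-4 - 4)*(-150))/3)*3)² = ((14*(-8*(-150))/3)*3)² = (((14/3)*1200)*3)² = (5600*3)² = 16800² = 282240000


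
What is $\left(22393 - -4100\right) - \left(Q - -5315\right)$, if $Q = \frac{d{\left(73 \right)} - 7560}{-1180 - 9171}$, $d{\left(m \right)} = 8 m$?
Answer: $\frac{219206502}{10351} \approx 21177.0$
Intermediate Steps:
$Q = \frac{6976}{10351}$ ($Q = \frac{8 \cdot 73 - 7560}{-1180 - 9171} = \frac{584 - 7560}{-10351} = \left(-6976\right) \left(- \frac{1}{10351}\right) = \frac{6976}{10351} \approx 0.67394$)
$\left(22393 - -4100\right) - \left(Q - -5315\right) = \left(22393 - -4100\right) - \left(\frac{6976}{10351} - -5315\right) = \left(22393 + 4100\right) - \left(\frac{6976}{10351} + 5315\right) = 26493 - \frac{55022541}{10351} = \frac{219206502}{10351}$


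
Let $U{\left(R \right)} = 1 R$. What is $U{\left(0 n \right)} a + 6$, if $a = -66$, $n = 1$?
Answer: $6$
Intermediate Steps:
$U{\left(R \right)} = R$
$U{\left(0 n \right)} a + 6 = 0 \cdot 1 \left(-66\right) + 6 = 0 \left(-66\right) + 6 = 0 + 6 = 6$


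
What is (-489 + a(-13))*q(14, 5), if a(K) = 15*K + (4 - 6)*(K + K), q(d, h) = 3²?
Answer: -5688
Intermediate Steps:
q(d, h) = 9
a(K) = 11*K (a(K) = 15*K - 4*K = 11*K)
(-489 + a(-13))*q(14, 5) = (-489 + 11*(-13))*9 = (-489 - 143)*9 = -632*9 = -5688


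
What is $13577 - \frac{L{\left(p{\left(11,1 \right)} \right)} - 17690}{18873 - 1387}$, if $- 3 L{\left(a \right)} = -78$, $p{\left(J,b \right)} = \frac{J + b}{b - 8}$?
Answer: $\frac{118712543}{8743} \approx 13578.0$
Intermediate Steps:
$p{\left(J,b \right)} = \frac{J + b}{-8 + b}$
$L{\left(a \right)} = 26$ ($L{\left(a \right)} = \left(- \frac{1}{3}\right) \left(-78\right) = 26$)
$13577 - \frac{L{\left(p{\left(11,1 \right)} \right)} - 17690}{18873 - 1387} = 13577 - \frac{26 - 17690}{18873 - 1387} = 13577 - - \frac{17664}{17486} = 13577 - \left(-17664\right) \frac{1}{17486} = 13577 - - \frac{8832}{8743} = 13577 + \frac{8832}{8743} = \frac{118712543}{8743}$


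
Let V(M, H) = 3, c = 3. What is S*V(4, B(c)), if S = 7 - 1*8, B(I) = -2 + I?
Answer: -3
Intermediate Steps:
S = -1 (S = 7 - 8 = -1)
S*V(4, B(c)) = -1*3 = -3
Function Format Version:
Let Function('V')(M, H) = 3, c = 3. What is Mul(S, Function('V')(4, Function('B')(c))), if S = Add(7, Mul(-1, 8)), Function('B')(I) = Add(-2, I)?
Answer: -3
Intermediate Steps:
S = -1 (S = Add(7, -8) = -1)
Mul(S, Function('V')(4, Function('B')(c))) = Mul(-1, 3) = -3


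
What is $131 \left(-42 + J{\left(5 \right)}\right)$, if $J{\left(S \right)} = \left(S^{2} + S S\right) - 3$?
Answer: $655$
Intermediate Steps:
$J{\left(S \right)} = -3 + 2 S^{2}$ ($J{\left(S \right)} = \left(S^{2} + S^{2}\right) - 3 = 2 S^{2} - 3 = -3 + 2 S^{2}$)
$131 \left(-42 + J{\left(5 \right)}\right) = 131 \left(-42 - \left(3 - 2 \cdot 5^{2}\right)\right) = 131 \left(-42 + \left(-3 + 2 \cdot 25\right)\right) = 131 \left(-42 + \left(-3 + 50\right)\right) = 131 \left(-42 + 47\right) = 131 \cdot 5 = 655$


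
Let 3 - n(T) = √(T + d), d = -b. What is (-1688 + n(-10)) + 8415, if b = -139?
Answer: 6730 - √129 ≈ 6718.6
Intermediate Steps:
d = 139 (d = -1*(-139) = 139)
n(T) = 3 - √(139 + T) (n(T) = 3 - √(T + 139) = 3 - √(139 + T))
(-1688 + n(-10)) + 8415 = (-1688 + (3 - √(139 - 10))) + 8415 = (-1688 + (3 - √129)) + 8415 = (-1685 - √129) + 8415 = 6730 - √129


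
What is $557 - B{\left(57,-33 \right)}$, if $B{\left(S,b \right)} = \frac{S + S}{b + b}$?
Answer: $\frac{6146}{11} \approx 558.73$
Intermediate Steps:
$B{\left(S,b \right)} = \frac{S}{b}$ ($B{\left(S,b \right)} = \frac{2 S}{2 b} = 2 S \frac{1}{2 b} = \frac{S}{b}$)
$557 - B{\left(57,-33 \right)} = 557 - \frac{57}{-33} = 557 - 57 \left(- \frac{1}{33}\right) = 557 - - \frac{19}{11} = 557 + \frac{19}{11} = \frac{6146}{11}$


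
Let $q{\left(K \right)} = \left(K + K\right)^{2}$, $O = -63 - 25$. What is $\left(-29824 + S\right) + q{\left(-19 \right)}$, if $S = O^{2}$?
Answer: $-20636$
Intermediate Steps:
$O = -88$ ($O = -63 - 25 = -88$)
$S = 7744$ ($S = \left(-88\right)^{2} = 7744$)
$q{\left(K \right)} = 4 K^{2}$ ($q{\left(K \right)} = \left(2 K\right)^{2} = 4 K^{2}$)
$\left(-29824 + S\right) + q{\left(-19 \right)} = \left(-29824 + 7744\right) + 4 \left(-19\right)^{2} = -22080 + 4 \cdot 361 = -22080 + 1444 = -20636$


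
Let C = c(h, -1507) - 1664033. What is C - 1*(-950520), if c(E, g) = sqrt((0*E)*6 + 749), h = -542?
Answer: -713513 + sqrt(749) ≈ -7.1349e+5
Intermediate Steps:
c(E, g) = sqrt(749) (c(E, g) = sqrt(0*6 + 749) = sqrt(0 + 749) = sqrt(749))
C = -1664033 + sqrt(749) (C = sqrt(749) - 1664033 = -1664033 + sqrt(749) ≈ -1.6640e+6)
C - 1*(-950520) = (-1664033 + sqrt(749)) - 1*(-950520) = (-1664033 + sqrt(749)) + 950520 = -713513 + sqrt(749)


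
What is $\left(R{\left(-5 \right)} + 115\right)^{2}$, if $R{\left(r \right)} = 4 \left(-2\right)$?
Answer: $11449$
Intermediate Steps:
$R{\left(r \right)} = -8$
$\left(R{\left(-5 \right)} + 115\right)^{2} = \left(-8 + 115\right)^{2} = 107^{2} = 11449$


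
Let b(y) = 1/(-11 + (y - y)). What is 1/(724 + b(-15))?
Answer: 11/7963 ≈ 0.0013814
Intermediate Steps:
b(y) = -1/11 (b(y) = 1/(-11 + 0) = 1/(-11) = -1/11)
1/(724 + b(-15)) = 1/(724 - 1/11) = 1/(7963/11) = 11/7963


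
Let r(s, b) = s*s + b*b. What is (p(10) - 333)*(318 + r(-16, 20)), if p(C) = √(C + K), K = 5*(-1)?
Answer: -324342 + 974*√5 ≈ -3.2216e+5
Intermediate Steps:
K = -5
p(C) = √(-5 + C) (p(C) = √(C - 5) = √(-5 + C))
r(s, b) = b² + s² (r(s, b) = s² + b² = b² + s²)
(p(10) - 333)*(318 + r(-16, 20)) = (√(-5 + 10) - 333)*(318 + (20² + (-16)²)) = (√5 - 333)*(318 + (400 + 256)) = (-333 + √5)*(318 + 656) = (-333 + √5)*974 = -324342 + 974*√5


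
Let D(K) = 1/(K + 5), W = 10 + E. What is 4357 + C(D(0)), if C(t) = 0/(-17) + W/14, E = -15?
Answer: 60993/14 ≈ 4356.6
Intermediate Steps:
W = -5 (W = 10 - 15 = -5)
D(K) = 1/(5 + K)
C(t) = -5/14 (C(t) = 0/(-17) - 5/14 = 0*(-1/17) - 5*1/14 = 0 - 5/14 = -5/14)
4357 + C(D(0)) = 4357 - 5/14 = 60993/14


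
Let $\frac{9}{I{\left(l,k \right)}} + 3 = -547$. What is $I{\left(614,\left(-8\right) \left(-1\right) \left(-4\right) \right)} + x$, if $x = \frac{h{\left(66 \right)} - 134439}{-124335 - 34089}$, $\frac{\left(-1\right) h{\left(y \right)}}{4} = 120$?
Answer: $\frac{12129939}{14522200} \approx 0.83527$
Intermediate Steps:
$I{\left(l,k \right)} = - \frac{9}{550}$ ($I{\left(l,k \right)} = \frac{9}{-3 - 547} = \frac{9}{-550} = 9 \left(- \frac{1}{550}\right) = - \frac{9}{550}$)
$h{\left(y \right)} = -480$ ($h{\left(y \right)} = \left(-4\right) 120 = -480$)
$x = \frac{44973}{52808}$ ($x = \frac{-480 - 134439}{-124335 - 34089} = - \frac{134919}{-158424} = \left(-134919\right) \left(- \frac{1}{158424}\right) = \frac{44973}{52808} \approx 0.85163$)
$I{\left(614,\left(-8\right) \left(-1\right) \left(-4\right) \right)} + x = - \frac{9}{550} + \frac{44973}{52808} = \frac{12129939}{14522200}$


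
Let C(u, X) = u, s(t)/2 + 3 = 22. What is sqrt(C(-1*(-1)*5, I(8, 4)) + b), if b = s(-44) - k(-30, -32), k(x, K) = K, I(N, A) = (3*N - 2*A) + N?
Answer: 5*sqrt(3) ≈ 8.6602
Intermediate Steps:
s(t) = 38 (s(t) = -6 + 2*22 = -6 + 44 = 38)
I(N, A) = -2*A + 4*N (I(N, A) = (-2*A + 3*N) + N = -2*A + 4*N)
b = 70 (b = 38 - 1*(-32) = 38 + 32 = 70)
sqrt(C(-1*(-1)*5, I(8, 4)) + b) = sqrt(-1*(-1)*5 + 70) = sqrt(1*5 + 70) = sqrt(5 + 70) = sqrt(75) = 5*sqrt(3)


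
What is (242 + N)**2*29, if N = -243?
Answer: 29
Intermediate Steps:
(242 + N)**2*29 = (242 - 243)**2*29 = (-1)**2*29 = 1*29 = 29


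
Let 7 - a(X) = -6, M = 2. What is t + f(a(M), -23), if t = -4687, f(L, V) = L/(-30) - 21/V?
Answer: -3233699/690 ≈ -4686.5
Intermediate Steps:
a(X) = 13 (a(X) = 7 - 1*(-6) = 7 + 6 = 13)
f(L, V) = -21/V - L/30 (f(L, V) = L*(-1/30) - 21/V = -L/30 - 21/V = -21/V - L/30)
t + f(a(M), -23) = -4687 + (-21/(-23) - 1/30*13) = -4687 + (-21*(-1/23) - 13/30) = -4687 + (21/23 - 13/30) = -4687 + 331/690 = -3233699/690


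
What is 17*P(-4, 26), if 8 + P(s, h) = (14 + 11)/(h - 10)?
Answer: -1751/16 ≈ -109.44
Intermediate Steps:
P(s, h) = -8 + 25/(-10 + h) (P(s, h) = -8 + (14 + 11)/(h - 10) = -8 + 25/(-10 + h))
17*P(-4, 26) = 17*((105 - 8*26)/(-10 + 26)) = 17*((105 - 208)/16) = 17*((1/16)*(-103)) = 17*(-103/16) = -1751/16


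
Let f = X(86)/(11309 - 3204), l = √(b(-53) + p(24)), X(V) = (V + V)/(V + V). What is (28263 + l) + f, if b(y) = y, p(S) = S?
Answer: 229071616/8105 + I*√29 ≈ 28263.0 + 5.3852*I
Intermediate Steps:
X(V) = 1 (X(V) = (2*V)/((2*V)) = (2*V)*(1/(2*V)) = 1)
l = I*√29 (l = √(-53 + 24) = √(-29) = I*√29 ≈ 5.3852*I)
f = 1/8105 (f = 1/(11309 - 3204) = 1/8105 ≈ 0.00012338)
(28263 + l) + f = (28263 + I*√29) + 1/8105 = 229071616/8105 + I*√29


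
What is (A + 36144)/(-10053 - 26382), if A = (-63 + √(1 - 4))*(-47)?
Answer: -2607/2429 + 47*I*√3/36435 ≈ -1.0733 + 0.0022343*I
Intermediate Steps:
A = 2961 - 47*I*√3 (A = (-63 + √(-3))*(-47) = (-63 + I*√3)*(-47) = 2961 - 47*I*√3 ≈ 2961.0 - 81.406*I)
(A + 36144)/(-10053 - 26382) = ((2961 - 47*I*√3) + 36144)/(-10053 - 26382) = (39105 - 47*I*√3)/(-36435) = (39105 - 47*I*√3)*(-1/36435) = -2607/2429 + 47*I*√3/36435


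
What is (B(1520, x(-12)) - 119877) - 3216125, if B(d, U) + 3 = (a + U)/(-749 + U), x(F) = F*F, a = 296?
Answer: -36696063/11 ≈ -3.3360e+6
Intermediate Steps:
x(F) = F²
B(d, U) = -3 + (296 + U)/(-749 + U)
(B(1520, x(-12)) - 119877) - 3216125 = ((2543 - 2*(-12)²)/(-749 + (-12)²) - 119877) - 3216125 = ((2543 - 2*144)/(-749 + 144) - 119877) - 3216125 = ((2543 - 288)/(-605) - 119877) - 3216125 = (-1/605*2255 - 119877) - 3216125 = (-41/11 - 119877) - 3216125 = -1318688/11 - 3216125 = -36696063/11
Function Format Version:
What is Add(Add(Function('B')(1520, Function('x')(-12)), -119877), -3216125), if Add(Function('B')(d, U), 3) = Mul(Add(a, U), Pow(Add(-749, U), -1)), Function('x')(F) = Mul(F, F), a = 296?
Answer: Rational(-36696063, 11) ≈ -3.3360e+6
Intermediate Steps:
Function('x')(F) = Pow(F, 2)
Function('B')(d, U) = Add(-3, Mul(Pow(Add(-749, U), -1), Add(296, U))) (Function('B')(d, U) = Add(-3, Mul(Add(296, U), Pow(Add(-749, U), -1))) = Add(-3, Mul(Pow(Add(-749, U), -1), Add(296, U))))
Add(Add(Function('B')(1520, Function('x')(-12)), -119877), -3216125) = Add(Add(Mul(Pow(Add(-749, Pow(-12, 2)), -1), Add(2543, Mul(-2, Pow(-12, 2)))), -119877), -3216125) = Add(Add(Mul(Pow(Add(-749, 144), -1), Add(2543, Mul(-2, 144))), -119877), -3216125) = Add(Add(Mul(Pow(-605, -1), Add(2543, -288)), -119877), -3216125) = Add(Add(Mul(Rational(-1, 605), 2255), -119877), -3216125) = Add(Add(Rational(-41, 11), -119877), -3216125) = Add(Rational(-1318688, 11), -3216125) = Rational(-36696063, 11)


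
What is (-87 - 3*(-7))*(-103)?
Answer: 6798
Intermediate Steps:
(-87 - 3*(-7))*(-103) = (-87 + 21)*(-103) = -66*(-103) = 6798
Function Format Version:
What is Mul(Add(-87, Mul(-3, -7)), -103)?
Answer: 6798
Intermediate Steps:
Mul(Add(-87, Mul(-3, -7)), -103) = Mul(Add(-87, 21), -103) = Mul(-66, -103) = 6798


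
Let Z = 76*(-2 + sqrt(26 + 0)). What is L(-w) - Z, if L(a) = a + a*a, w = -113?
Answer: 13034 - 76*sqrt(26) ≈ 12646.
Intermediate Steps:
Z = -152 + 76*sqrt(26) (Z = 76*(-2 + sqrt(26)) = -152 + 76*sqrt(26) ≈ 235.53)
L(a) = a + a**2
L(-w) - Z = (-1*(-113))*(1 - 1*(-113)) - (-152 + 76*sqrt(26)) = 113*(1 + 113) + (152 - 76*sqrt(26)) = 113*114 + (152 - 76*sqrt(26)) = 12882 + (152 - 76*sqrt(26)) = 13034 - 76*sqrt(26)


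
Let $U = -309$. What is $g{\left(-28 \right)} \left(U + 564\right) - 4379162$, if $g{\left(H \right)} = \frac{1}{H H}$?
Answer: $- \frac{3433262753}{784} \approx -4.3792 \cdot 10^{6}$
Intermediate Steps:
$g{\left(H \right)} = \frac{1}{H^{2}}$
$g{\left(-28 \right)} \left(U + 564\right) - 4379162 = \frac{-309 + 564}{784} - 4379162 = \frac{1}{784} \cdot 255 - 4379162 = \frac{255}{784} - 4379162 = - \frac{3433262753}{784}$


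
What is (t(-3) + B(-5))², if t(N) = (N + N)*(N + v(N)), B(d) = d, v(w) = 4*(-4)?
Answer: 11881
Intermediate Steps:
v(w) = -16
t(N) = 2*N*(-16 + N) (t(N) = (N + N)*(N - 16) = (2*N)*(-16 + N) = 2*N*(-16 + N))
(t(-3) + B(-5))² = (2*(-3)*(-16 - 3) - 5)² = (2*(-3)*(-19) - 5)² = (114 - 5)² = 109² = 11881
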